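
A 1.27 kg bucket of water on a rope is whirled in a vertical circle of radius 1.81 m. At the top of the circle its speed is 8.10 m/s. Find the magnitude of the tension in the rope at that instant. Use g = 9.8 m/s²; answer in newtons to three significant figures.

33.6 N

At the top, both T and the weight mg point inward (toward the centre), so T + mg = mv²/r.
T = m(v²/r − g) = 1.27 × ((8.10)²/1.81 − 9.8) = 1.27 × (36.25 − 9.8) = 1.27 × 26.45 = 33.59 N.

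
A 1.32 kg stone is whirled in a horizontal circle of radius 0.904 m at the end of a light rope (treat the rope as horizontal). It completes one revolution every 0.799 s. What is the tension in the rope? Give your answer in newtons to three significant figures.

73.8 N

v = 2πr/T = 2π × 0.904/0.799 = 7.109 m/s.
The tension is the only horizontal force, so it supplies the full centripetal force: T = m v²/r = 1.32 × (7.109)²/0.904 = 1.32 × 50.54/0.904 = 73.79 N.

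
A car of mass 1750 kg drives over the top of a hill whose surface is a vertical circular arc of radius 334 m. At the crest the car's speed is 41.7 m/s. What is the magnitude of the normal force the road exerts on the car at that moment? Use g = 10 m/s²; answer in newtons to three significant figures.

8390 N

At the crest the centripetal acceleration points downward (toward the centre of the arc), so mg − N = mv²/r.
N = m(g − v²/r) = 1750 × (10.0 − (41.7)²/334) = 1750 × (10.0 − 5.206) = 1750 × 4.794 = 8389 N.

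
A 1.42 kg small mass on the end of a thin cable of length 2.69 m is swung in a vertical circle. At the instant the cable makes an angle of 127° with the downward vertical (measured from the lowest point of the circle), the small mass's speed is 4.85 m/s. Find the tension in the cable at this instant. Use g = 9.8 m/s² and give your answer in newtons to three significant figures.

4.04 N

Take the radial direction toward the centre of the circle as positive. The component of the weight along the string toward the centre is −mg cos φ (φ measured from the bottom), so Newton's second law along the string gives T − mg cos φ = m v²/r.
cos 127° = -0.6018, so T = m(v²/r + g cos φ) = 1.42 × ((4.85)²/2.69 + 9.8 × -0.6018) = 1.42 × (8.744 + (-5.898)) = 1.42 × 2.847 = 4.042 N.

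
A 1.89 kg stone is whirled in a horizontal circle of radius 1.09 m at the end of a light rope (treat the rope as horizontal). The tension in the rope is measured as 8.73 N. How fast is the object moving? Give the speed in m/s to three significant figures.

2.24 m/s

T = m v²/r ⇒ v = √(T r / m) = √(8.73 × 1.09 / 1.89) = √5.035 = 2.244 m/s.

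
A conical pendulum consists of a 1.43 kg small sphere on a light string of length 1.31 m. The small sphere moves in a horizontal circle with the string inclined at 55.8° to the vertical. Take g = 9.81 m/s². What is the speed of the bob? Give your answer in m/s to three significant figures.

The radius of the circle is r = L sinθ = 1.31 × sin 55.8° = 1.083 m.
Horizontally T sinθ = mv²/r and vertically T cosθ = mg, so tanθ = v²/(rg).
v = √(r g tanθ) = √(1.083 × 9.81 × 1.471) = √15.64 = 3.955 m/s.

3.95 m/s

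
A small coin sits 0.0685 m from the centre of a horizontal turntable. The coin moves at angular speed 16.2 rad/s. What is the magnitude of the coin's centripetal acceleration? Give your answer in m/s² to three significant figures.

18.0 m/s²

v = ωr = 16.2 × 0.0685 = 1.110 m/s.
a_c = v²/r = (1.110)²/0.0685 = 1.231/0.0685 = 17.98 m/s².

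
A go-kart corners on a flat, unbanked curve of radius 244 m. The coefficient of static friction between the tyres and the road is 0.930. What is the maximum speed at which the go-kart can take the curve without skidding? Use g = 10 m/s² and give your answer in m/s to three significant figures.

Friction provides the centripetal force on a flat curve. At maximum speed it is at its limiting value: μ_s m g = m v²/r.
Mass cancels: v_max = √(μ_s g r) = √(0.930 × 10.0 × 244) = √2269 = 47.64 m/s.

47.6 m/s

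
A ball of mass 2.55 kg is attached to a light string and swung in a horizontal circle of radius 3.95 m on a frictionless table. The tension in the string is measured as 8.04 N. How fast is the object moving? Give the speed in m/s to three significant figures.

3.53 m/s

T = m v²/r ⇒ v = √(T r / m) = √(8.04 × 3.95 / 2.55) = √12.45 = 3.529 m/s.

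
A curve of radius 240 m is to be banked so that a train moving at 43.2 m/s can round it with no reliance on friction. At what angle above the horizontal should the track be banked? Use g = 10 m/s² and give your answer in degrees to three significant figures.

For a frictionless banked turn: horizontally N sinθ = mv²/r and vertically N cosθ = mg.
Dividing: tanθ = v²/(r g) = (43.2)²/(240 × 10.0) = 1866/2400 = 0.7776.
θ = arctan(0.7776) = 37.87°.

37.9°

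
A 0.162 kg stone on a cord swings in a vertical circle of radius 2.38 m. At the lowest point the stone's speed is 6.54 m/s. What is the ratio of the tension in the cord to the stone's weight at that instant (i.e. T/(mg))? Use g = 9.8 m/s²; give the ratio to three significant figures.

At the bottom, T − mg = mv²/r, so T = m(v²/r + g) and T/(mg) = v²/(rg) + 1 = (6.54)²/(2.38 × 9.8) + 1 = 1.834 + 1 = 2.834.

2.83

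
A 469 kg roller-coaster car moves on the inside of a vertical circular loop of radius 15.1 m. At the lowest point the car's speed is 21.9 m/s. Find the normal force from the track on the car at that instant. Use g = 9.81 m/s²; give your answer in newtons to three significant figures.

At the lowest point, N points up (toward the centre) and the weight mg points down (away from the centre), so the net inward force is N − mg = mv²/r.
N = m(v²/r + g) = 469 × ((21.9)²/15.1 + 9.81) = 469 × (31.76 + 9.81) = 469 × 41.57 = 19500 N.

19500 N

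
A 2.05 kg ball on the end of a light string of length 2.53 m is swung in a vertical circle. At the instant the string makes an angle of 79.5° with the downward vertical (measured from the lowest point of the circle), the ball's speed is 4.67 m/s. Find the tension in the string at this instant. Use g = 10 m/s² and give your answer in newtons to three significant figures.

Take the radial direction toward the centre of the circle as positive. The component of the weight along the string toward the centre is −mg cos φ (φ measured from the bottom), so Newton's second law along the string gives T − mg cos φ = m v²/r.
cos 79.5° = 0.1822, so T = m(v²/r + g cos φ) = 2.05 × ((4.67)²/2.53 + 10.0 × 0.1822) = 2.05 × (8.620 + (1.822)) = 2.05 × 10.44 = 21.41 N.

21.4 N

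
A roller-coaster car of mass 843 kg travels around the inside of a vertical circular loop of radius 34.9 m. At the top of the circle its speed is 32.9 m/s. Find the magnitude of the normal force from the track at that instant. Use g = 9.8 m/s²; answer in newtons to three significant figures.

17900 N

At the top, both N and the weight mg point inward (toward the centre), so N + mg = mv²/r.
N = m(v²/r − g) = 843 × ((32.9)²/34.9 − 9.8) = 843 × (31.01 − 9.8) = 843 × 21.21 = 17880 N.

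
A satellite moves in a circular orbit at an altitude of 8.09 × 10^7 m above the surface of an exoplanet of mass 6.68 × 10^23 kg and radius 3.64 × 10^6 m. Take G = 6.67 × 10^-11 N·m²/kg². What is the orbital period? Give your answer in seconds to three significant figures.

732000 s

r = R + h = 3.64 × 10^6 + 8.09 × 10^7 = 8.454 × 10^7 m. Gravity provides the centripetal force: G M m / r² = m v² / r ⇒ v = √(GM/r) = 726.0 m/s.
T = 2πr/v = 2π × 8.454 × 10^7 / 726.0 = 731700 s.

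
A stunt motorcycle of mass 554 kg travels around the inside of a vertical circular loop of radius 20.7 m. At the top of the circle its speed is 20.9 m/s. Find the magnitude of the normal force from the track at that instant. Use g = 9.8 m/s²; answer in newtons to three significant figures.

At the top, both N and the weight mg point inward (toward the centre), so N + mg = mv²/r.
N = m(v²/r − g) = 554 × ((20.9)²/20.7 − 9.8) = 554 × (21.10 − 9.8) = 554 × 11.30 = 6261 N.

6260 N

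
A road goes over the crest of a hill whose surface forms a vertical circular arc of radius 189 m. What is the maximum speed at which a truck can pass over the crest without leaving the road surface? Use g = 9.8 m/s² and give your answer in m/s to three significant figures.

At the crest the centre of the circle is below the truck, so the net downward (centripetal) force is mg − N = mv²/r.
The truck leaves the road when N → 0, giving v_max = √(g r) = √(9.8 × 189) = 43.04 m/s.

43.0 m/s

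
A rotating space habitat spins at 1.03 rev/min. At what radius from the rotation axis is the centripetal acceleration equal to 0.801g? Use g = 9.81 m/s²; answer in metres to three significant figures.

ω = 1.03 rev/min × 2π/60 = 0.1079 rad/s.
a_c = ω²r = 0.801g ⇒ r = 0.801 × 9.81 / (0.1079)² = 7.858/0.01163 = 675.4 m.

675 m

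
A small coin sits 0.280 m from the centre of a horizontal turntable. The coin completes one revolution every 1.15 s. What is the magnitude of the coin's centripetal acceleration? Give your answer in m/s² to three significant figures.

v = 2πr/T = 2π × 0.280/1.15 = 1.530 m/s.
a_c = v²/r = (1.530)²/0.280 = 2.340/0.280 = 8.358 m/s².

8.36 m/s²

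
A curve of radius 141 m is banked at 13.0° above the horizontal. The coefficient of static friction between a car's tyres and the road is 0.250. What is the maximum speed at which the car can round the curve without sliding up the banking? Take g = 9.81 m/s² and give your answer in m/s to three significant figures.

26.6 m/s

At the maximum speed, friction acts down the slope at its limiting value f = μN. Radially (horizontal, toward centre): N sinθ + μN cosθ = mv²/r. Vertically: N cosθ − μN sinθ = mg.
Dividing: v² = r g (sinθ + μcosθ)/(cosθ − μsinθ).
sinθ + μcosθ = 0.2250 + 0.250×0.9744 = 0.4685; cosθ − μsinθ = 0.9744 − 0.250×0.2250 = 0.9181.
v² = 141 × 9.81 × 0.4685/0.9181 = 705.9 m²/s², so v = 26.57 m/s.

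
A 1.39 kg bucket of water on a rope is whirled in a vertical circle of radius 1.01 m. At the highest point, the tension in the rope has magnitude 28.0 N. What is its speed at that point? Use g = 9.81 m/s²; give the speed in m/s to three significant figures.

5.50 m/s

At the top, T + mg = mv²/r, so v = √(r(T/m + g)) = √(1.01 × (28.0/1.39 + 9.81)) = √(1.01 × 29.95) = √30.25 = 5.500 m/s.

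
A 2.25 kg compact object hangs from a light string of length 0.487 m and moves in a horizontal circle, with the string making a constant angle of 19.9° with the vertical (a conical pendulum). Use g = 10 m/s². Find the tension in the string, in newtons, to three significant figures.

23.9 N

Vertically the bob has no acceleration, so T cosθ = mg.
T = mg/cosθ = 2.25 × 10.0 / cos 19.9° = 22.50/0.9403 = 23.93 N.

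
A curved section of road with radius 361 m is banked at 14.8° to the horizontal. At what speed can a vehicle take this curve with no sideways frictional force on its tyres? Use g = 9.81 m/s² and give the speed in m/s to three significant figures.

30.6 m/s

On a frictionless banked curve, N sinθ = mv²/r and N cosθ = mg, so tanθ = v²/(rg).
v = √(r g tanθ) = √(361 × 9.81 × tan 14.8°) = √(361 × 9.81 × 0.2642) = √935.7 = 30.59 m/s.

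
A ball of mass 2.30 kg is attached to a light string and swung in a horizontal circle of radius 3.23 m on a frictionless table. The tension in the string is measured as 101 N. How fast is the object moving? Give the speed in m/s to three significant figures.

11.9 m/s

T = m v²/r ⇒ v = √(T r / m) = √(101 × 3.23 / 2.30) = √141.8 = 11.91 m/s.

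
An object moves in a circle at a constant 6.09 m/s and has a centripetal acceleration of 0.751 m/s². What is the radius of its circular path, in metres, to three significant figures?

a_c = v²/r ⇒ r = v²/a_c = (6.09)²/0.751 = 37.09/0.751 = 49.38 m.

49.4 m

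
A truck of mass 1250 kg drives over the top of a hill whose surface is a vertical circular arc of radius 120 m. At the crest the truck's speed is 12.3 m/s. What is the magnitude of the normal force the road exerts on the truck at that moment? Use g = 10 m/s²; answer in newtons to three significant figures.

At the crest the centripetal acceleration points downward (toward the centre of the arc), so mg − N = mv²/r.
N = m(g − v²/r) = 1250 × (10.0 − (12.3)²/120) = 1250 × (10.0 − 1.261) = 1250 × 8.739 = 10920 N.

10900 N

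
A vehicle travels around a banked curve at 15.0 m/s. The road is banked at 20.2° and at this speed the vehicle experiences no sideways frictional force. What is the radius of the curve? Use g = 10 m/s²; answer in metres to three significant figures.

Frictionless banking: tanθ = v²/(rg), so r = v²/(g tanθ).
r = (15.0)²/(10.0 × tan 20.2°) = 225.0/(10.0 × 0.3679) = 225.0/3.679 = 61.15 m.

61.2 m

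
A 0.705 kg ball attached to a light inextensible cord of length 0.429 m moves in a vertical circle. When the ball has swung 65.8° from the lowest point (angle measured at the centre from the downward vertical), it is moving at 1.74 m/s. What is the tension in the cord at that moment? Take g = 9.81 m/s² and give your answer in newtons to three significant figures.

Take the radial direction toward the centre of the circle as positive. The component of the weight along the string toward the centre is −mg cos φ (φ measured from the bottom), so Newton's second law along the string gives T − mg cos φ = m v²/r.
cos 65.8° = 0.4099, so T = m(v²/r + g cos φ) = 0.705 × ((1.74)²/0.429 + 9.81 × 0.4099) = 0.705 × (7.057 + (4.021)) = 0.705 × 11.08 = 7.810 N.

7.81 N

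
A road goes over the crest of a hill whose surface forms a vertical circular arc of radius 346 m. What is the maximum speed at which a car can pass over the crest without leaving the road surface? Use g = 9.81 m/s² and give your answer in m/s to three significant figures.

At the crest the centre of the circle is below the car, so the net downward (centripetal) force is mg − N = mv²/r.
The car leaves the road when N → 0, giving v_max = √(g r) = √(9.81 × 346) = 58.26 m/s.

58.3 m/s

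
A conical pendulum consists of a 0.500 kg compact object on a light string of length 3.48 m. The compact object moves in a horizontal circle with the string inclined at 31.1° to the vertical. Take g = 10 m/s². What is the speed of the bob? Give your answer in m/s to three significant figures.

3.29 m/s

The radius of the circle is r = L sinθ = 3.48 × sin 31.1° = 1.798 m.
Horizontally T sinθ = mv²/r and vertically T cosθ = mg, so tanθ = v²/(rg).
v = √(r g tanθ) = √(1.798 × 10.0 × 0.6032) = √10.84 = 3.293 m/s.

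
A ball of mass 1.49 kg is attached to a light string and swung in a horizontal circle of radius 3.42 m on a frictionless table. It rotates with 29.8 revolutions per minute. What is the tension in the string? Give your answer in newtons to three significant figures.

49.6 N

ω = 29.8 rev/min × 2π/60 = 3.121 rad/s, so v = ωr = 3.121 × 3.42 = 10.67 m/s.
The tension is the only horizontal force, so it supplies the full centripetal force: T = m v²/r = 1.49 × (10.67)²/3.42 = 1.49 × 113.9/3.42 = 49.63 N.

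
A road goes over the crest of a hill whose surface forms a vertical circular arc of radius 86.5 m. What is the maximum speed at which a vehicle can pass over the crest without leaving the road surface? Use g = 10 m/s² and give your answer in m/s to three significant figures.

At the crest the centre of the circle is below the vehicle, so the net downward (centripetal) force is mg − N = mv²/r.
The vehicle leaves the road when N → 0, giving v_max = √(g r) = √(10.0 × 86.5) = 29.41 m/s.

29.4 m/s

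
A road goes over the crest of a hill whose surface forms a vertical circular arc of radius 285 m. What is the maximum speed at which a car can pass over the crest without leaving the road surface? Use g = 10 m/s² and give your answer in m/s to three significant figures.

53.4 m/s

At the crest the centre of the circle is below the car, so the net downward (centripetal) force is mg − N = mv²/r.
The car leaves the road when N → 0, giving v_max = √(g r) = √(10.0 × 285) = 53.39 m/s.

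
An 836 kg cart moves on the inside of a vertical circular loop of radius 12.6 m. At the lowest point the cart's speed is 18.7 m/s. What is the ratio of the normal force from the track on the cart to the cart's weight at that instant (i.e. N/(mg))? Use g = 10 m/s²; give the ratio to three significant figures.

3.78

At the bottom, N − mg = mv²/r, so N = m(v²/r + g) and N/(mg) = v²/(rg) + 1 = (18.7)²/(12.6 × 10.0) + 1 = 2.775 + 1 = 3.775.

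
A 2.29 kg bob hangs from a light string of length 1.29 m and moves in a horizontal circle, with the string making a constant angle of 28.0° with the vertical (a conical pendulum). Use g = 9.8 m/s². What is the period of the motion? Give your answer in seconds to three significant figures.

r = L sinθ = 0.6056 m. From T sinθ = mω²r and T cosθ = mg: tanθ = ω²r/g, so ω² = g tanθ / r = g/(L cosθ).
ω = √(g/(L cosθ)) = √(9.8/(1.29 × 0.8829)) = √8.604 = 2.933 rad/s.
Period = 2π/ω = 2.142 s.

2.14 s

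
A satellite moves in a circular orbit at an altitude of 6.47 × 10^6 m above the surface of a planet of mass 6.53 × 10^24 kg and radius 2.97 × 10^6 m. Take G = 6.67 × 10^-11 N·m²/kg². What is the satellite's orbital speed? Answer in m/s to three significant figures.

Orbital radius r = R + h = 2.97 × 10^6 + 6.47 × 10^6 = 9.440 × 10^6 m.
Gravity supplies the centripetal force: G M m / r² = m v² / r, so v = √(GM/r).
v = √(6.67 × 10^-11 × 6.53 × 10^24 / 9.440 × 10^6) = √(4.614 × 10^7) = 6793 m/s.

6790 m/s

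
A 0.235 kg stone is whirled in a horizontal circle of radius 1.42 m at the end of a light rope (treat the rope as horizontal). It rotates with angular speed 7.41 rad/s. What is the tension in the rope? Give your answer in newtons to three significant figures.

v = ωr = 7.41 × 1.42 = 10.52 m/s.
The tension is the only horizontal force, so it supplies the full centripetal force: T = m v²/r = 0.235 × (10.52)²/1.42 = 0.235 × 110.7/1.42 = 18.32 N.

18.3 N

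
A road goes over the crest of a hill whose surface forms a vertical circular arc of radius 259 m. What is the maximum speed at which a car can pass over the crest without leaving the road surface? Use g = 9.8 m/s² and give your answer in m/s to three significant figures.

At the crest the centre of the circle is below the car, so the net downward (centripetal) force is mg − N = mv²/r.
The car leaves the road when N → 0, giving v_max = √(g r) = √(9.8 × 259) = 50.38 m/s.

50.4 m/s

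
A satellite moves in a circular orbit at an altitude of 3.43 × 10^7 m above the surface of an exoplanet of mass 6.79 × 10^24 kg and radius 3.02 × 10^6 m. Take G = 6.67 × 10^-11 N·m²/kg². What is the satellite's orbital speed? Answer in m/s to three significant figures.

3480 m/s

Orbital radius r = R + h = 3.02 × 10^6 + 3.43 × 10^7 = 3.732 × 10^7 m.
Gravity supplies the centripetal force: G M m / r² = m v² / r, so v = √(GM/r).
v = √(6.67 × 10^-11 × 6.79 × 10^24 / 3.732 × 10^7) = √(1.214 × 10^7) = 3484 m/s.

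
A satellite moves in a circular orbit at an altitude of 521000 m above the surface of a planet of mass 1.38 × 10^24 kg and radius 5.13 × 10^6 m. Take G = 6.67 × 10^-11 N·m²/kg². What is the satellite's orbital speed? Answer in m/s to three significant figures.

4040 m/s

Orbital radius r = R + h = 5.13 × 10^6 + 521000 = 5.651 × 10^6 m.
Gravity supplies the centripetal force: G M m / r² = m v² / r, so v = √(GM/r).
v = √(6.67 × 10^-11 × 1.38 × 10^24 / 5.651 × 10^6) = √(1.629 × 10^7) = 4036 m/s.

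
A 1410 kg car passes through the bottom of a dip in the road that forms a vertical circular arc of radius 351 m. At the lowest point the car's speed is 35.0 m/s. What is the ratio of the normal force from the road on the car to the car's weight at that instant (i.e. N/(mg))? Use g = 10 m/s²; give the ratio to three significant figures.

At the bottom, N − mg = mv²/r, so N = m(v²/r + g) and N/(mg) = v²/(rg) + 1 = (35.0)²/(351 × 10.0) + 1 = 0.3490 + 1 = 1.349.

1.35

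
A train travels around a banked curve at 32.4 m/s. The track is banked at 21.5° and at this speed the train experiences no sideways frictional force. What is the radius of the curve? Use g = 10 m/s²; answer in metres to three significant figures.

266 m

Frictionless banking: tanθ = v²/(rg), so r = v²/(g tanθ).
r = (32.4)²/(10.0 × tan 21.5°) = 1050/(10.0 × 0.3939) = 1050/3.939 = 266.5 m.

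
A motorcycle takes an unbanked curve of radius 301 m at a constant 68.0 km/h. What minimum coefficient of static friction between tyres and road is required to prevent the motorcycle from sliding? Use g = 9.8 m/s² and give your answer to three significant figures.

0.121

v = 68.0/3.6 = 18.89 m/s.
Friction provides the centripetal force: μ_s m g = m v²/r, so μ_s = v²/(g r) = (18.89)²/(9.8 × 301) = 356.8/2950 = 0.1210.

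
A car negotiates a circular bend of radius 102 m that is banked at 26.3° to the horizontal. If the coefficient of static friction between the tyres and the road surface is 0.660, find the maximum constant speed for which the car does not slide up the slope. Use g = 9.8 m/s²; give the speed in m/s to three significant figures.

At the maximum speed, friction acts down the slope at its limiting value f = μN. Radially (horizontal, toward centre): N sinθ + μN cosθ = mv²/r. Vertically: N cosθ − μN sinθ = mg.
Dividing: v² = r g (sinθ + μcosθ)/(cosθ − μsinθ).
sinθ + μcosθ = 0.4431 + 0.660×0.8965 = 1.035; cosθ − μsinθ = 0.8965 − 0.660×0.4431 = 0.6041.
v² = 102 × 9.8 × 1.035/0.6041 = 1712 m²/s², so v = 41.38 m/s.

41.4 m/s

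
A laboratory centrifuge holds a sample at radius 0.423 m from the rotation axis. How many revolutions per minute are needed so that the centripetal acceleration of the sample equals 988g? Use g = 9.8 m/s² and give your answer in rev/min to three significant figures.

Require ω²r = 988g, so ω = √(988 × 9.8/0.423) = 151.3 rad/s.
In rev/min: ω × 60/(2π) = 151.3 × 60/(2π) = 1445 rev/min.

1440 rev/min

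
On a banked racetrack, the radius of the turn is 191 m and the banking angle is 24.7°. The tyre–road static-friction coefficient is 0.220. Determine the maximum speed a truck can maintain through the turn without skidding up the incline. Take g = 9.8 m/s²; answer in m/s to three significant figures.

At the maximum speed, friction acts down the slope at its limiting value f = μN. Radially (horizontal, toward centre): N sinθ + μN cosθ = mv²/r. Vertically: N cosθ − μN sinθ = mg.
Dividing: v² = r g (sinθ + μcosθ)/(cosθ − μsinθ).
sinθ + μcosθ = 0.4179 + 0.220×0.9085 = 0.6177; cosθ − μsinθ = 0.9085 − 0.220×0.4179 = 0.8166.
v² = 191 × 9.8 × 0.6177/0.8166 = 1416 m²/s², so v = 37.63 m/s.

37.6 m/s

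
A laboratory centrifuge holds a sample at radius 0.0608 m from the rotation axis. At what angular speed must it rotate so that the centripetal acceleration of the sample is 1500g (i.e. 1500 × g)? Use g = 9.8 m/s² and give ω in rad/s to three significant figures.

Centripetal acceleration a_c = ω²r. Setting ω²r = 1500g:
ω = √(1500g / r) = √(1500 × 9.8 / 0.0608) = √241800 = 491.7 rad/s.

492 rad/s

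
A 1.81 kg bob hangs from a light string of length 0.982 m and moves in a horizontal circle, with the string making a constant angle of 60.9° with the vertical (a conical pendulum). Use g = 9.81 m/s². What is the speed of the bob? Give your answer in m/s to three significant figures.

The radius of the circle is r = L sinθ = 0.982 × sin 60.9° = 0.8580 m.
Horizontally T sinθ = mv²/r and vertically T cosθ = mg, so tanθ = v²/(rg).
v = √(r g tanθ) = √(0.8580 × 9.81 × 1.797) = √15.12 = 3.889 m/s.

3.89 m/s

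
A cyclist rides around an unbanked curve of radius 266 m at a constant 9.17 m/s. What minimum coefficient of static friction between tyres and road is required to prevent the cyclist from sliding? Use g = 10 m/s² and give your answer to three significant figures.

Friction provides the centripetal force: μ_s m g = m v²/r, so μ_s = v²/(g r) = (9.170)²/(10.0 × 266) = 84.09/2660 = 0.03161.

0.0316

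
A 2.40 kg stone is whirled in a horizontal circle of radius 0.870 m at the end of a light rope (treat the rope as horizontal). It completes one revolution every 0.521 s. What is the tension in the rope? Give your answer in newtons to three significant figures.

v = 2πr/T = 2π × 0.870/0.521 = 10.49 m/s.
The tension is the only horizontal force, so it supplies the full centripetal force: T = m v²/r = 2.40 × (10.49)²/0.870 = 2.40 × 110.1/0.870 = 303.7 N.

304 N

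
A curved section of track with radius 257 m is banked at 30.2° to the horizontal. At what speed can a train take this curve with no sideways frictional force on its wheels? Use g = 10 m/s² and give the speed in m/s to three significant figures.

On a frictionless banked curve, N sinθ = mv²/r and N cosθ = mg, so tanθ = v²/(rg).
v = √(r g tanθ) = √(257 × 10.0 × tan 30.2°) = √(257 × 10.0 × 0.5820) = √1496 = 38.68 m/s.

38.7 m/s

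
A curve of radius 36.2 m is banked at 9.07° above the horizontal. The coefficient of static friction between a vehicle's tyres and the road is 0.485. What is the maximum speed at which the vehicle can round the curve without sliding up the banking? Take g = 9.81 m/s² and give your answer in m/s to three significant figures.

15.8 m/s

At the maximum speed, friction acts down the slope at its limiting value f = μN. Radially (horizontal, toward centre): N sinθ + μN cosθ = mv²/r. Vertically: N cosθ − μN sinθ = mg.
Dividing: v² = r g (sinθ + μcosθ)/(cosθ − μsinθ).
sinθ + μcosθ = 0.1576 + 0.485×0.9875 = 0.6366; cosθ − μsinθ = 0.9875 − 0.485×0.1576 = 0.9110.
v² = 36.2 × 9.81 × 0.6366/0.9110 = 248.1 m²/s², so v = 15.75 m/s.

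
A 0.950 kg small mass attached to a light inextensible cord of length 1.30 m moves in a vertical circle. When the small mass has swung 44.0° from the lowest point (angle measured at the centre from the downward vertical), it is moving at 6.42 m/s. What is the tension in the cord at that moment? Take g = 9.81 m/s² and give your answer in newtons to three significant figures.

Take the radial direction toward the centre of the circle as positive. The component of the weight along the string toward the centre is −mg cos φ (φ measured from the bottom), so Newton's second law along the string gives T − mg cos φ = m v²/r.
cos 44.0° = 0.7193, so T = m(v²/r + g cos φ) = 0.950 × ((6.42)²/1.30 + 9.81 × 0.7193) = 0.950 × (31.70 + (7.057)) = 0.950 × 38.76 = 36.82 N.

36.8 N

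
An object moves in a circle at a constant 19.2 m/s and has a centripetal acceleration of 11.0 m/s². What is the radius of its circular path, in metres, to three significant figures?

33.5 m

a_c = v²/r ⇒ r = v²/a_c = (19.2)²/11.0 = 368.6/11.0 = 33.51 m.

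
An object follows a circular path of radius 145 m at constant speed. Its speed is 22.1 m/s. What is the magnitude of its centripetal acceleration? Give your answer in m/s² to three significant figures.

3.37 m/s²

a_c = v²/r = (22.10)²/145 = 488.4/145 = 3.368 m/s².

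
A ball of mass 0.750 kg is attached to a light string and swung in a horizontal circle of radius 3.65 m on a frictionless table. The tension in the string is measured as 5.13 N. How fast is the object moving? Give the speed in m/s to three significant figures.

5.00 m/s

T = m v²/r ⇒ v = √(T r / m) = √(5.13 × 3.65 / 0.750) = √24.97 = 4.997 m/s.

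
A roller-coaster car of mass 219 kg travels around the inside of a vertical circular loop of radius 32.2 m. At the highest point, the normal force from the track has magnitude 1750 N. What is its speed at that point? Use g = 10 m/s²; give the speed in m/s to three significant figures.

24.1 m/s

At the top, N + mg = mv²/r, so v = √(r(N/m + g)) = √(32.2 × (1750/219 + 10.0)) = √(32.2 × 17.99) = √579.3 = 24.07 m/s.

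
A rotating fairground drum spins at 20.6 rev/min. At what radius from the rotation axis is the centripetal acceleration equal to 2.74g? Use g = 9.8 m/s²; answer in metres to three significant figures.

ω = 20.6 rev/min × 2π/60 = 2.157 rad/s.
a_c = ω²r = 2.74g ⇒ r = 2.74 × 9.8 / (2.157)² = 26.85/4.654 = 5.770 m.

5.77 m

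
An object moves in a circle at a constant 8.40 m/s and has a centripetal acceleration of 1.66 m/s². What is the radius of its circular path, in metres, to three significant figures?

a_c = v²/r ⇒ r = v²/a_c = (8.40)²/1.66 = 70.56/1.66 = 42.51 m.

42.5 m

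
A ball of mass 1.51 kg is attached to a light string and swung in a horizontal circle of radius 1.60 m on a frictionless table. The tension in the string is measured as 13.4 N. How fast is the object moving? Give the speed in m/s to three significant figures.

3.77 m/s

T = m v²/r ⇒ v = √(T r / m) = √(13.4 × 1.60 / 1.51) = √14.20 = 3.768 m/s.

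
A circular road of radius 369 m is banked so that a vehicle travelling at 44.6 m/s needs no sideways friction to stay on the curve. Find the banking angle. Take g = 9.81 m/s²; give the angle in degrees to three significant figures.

For a frictionless banked turn: horizontally N sinθ = mv²/r and vertically N cosθ = mg.
Dividing: tanθ = v²/(r g) = (44.6)²/(369 × 9.81) = 1989/3620 = 0.5495.
θ = arctan(0.5495) = 28.79°.

28.8°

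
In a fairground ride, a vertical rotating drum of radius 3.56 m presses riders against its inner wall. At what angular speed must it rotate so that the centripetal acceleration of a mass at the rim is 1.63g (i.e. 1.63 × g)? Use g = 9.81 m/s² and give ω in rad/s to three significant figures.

Centripetal acceleration a_c = ω²r. Setting ω²r = 1.63g:
ω = √(1.63g / r) = √(1.63 × 9.81 / 3.56) = √4.492 = 2.119 rad/s.

2.12 rad/s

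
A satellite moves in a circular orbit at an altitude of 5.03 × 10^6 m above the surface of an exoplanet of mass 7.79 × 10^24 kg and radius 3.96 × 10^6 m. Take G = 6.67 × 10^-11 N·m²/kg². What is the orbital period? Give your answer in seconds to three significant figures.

7430 s

r = R + h = 3.96 × 10^6 + 5.03 × 10^6 = 8.990 × 10^6 m. Gravity provides the centripetal force: G M m / r² = m v² / r ⇒ v = √(GM/r) = 7602 m/s.
T = 2πr/v = 2π × 8.990 × 10^6 / 7602 = 7430 s.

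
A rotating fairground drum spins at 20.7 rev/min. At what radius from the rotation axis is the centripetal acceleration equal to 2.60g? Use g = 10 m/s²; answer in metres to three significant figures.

5.53 m

ω = 20.7 rev/min × 2π/60 = 2.168 rad/s.
a_c = ω²r = 2.60g ⇒ r = 2.60 × 10.0 / (2.168)² = 26.00/4.699 = 5.533 m.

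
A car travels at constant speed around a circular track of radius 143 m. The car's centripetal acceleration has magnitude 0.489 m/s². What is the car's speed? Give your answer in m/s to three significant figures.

a_c = v²/r ⇒ v = √(a_c · r) = √(0.489 × 143) = √69.93 = 8.362 m/s.

8.36 m/s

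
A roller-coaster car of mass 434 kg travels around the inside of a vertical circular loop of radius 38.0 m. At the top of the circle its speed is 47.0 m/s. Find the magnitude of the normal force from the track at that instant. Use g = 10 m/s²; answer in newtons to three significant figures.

At the top, both N and the weight mg point inward (toward the centre), so N + mg = mv²/r.
N = m(v²/r − g) = 434 × ((47.0)²/38.0 − 10.0) = 434 × (58.13 − 10.0) = 434 × 48.13 = 20890 N.

20900 N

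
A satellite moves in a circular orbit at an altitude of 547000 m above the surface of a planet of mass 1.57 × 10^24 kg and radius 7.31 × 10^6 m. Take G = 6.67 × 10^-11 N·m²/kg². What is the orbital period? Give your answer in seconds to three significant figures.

13500 s

r = R + h = 7.31 × 10^6 + 547000 = 7.857 × 10^6 m. Gravity provides the centripetal force: G M m / r² = m v² / r ⇒ v = √(GM/r) = 3651 m/s.
T = 2πr/v = 2π × 7.857 × 10^6 / 3651 = 13520 s.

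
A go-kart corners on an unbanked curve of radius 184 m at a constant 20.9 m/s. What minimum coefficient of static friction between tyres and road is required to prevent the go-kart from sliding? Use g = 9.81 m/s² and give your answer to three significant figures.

Friction provides the centripetal force: μ_s m g = m v²/r, so μ_s = v²/(g r) = (20.90)²/(9.81 × 184) = 436.8/1805 = 0.2420.

0.242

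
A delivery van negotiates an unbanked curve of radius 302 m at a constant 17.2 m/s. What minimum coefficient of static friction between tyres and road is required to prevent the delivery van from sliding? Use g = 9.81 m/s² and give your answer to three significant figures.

0.0999

Friction provides the centripetal force: μ_s m g = m v²/r, so μ_s = v²/(g r) = (17.20)²/(9.81 × 302) = 295.8/2963 = 0.09986.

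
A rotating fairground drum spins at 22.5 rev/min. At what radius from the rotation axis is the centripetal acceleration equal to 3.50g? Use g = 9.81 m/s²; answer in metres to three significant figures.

6.18 m

ω = 22.5 rev/min × 2π/60 = 2.356 rad/s.
a_c = ω²r = 3.50g ⇒ r = 3.50 × 9.81 / (2.356)² = 34.34/5.552 = 6.185 m.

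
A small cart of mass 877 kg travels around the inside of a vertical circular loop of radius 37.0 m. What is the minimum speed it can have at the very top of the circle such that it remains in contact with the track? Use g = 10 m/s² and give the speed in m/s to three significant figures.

19.2 m/s

At the top, both weight mg and N point toward the centre: N + mg = mv²/r.
At minimum speed N → 0, so mg = mv_min²/r ⇒ v_min = √(g r) = √(10.0 × 37.0) = 19.24 m/s.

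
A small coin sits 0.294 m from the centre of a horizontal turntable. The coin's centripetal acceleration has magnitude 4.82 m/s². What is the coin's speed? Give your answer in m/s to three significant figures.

1.19 m/s

a_c = v²/r ⇒ v = √(a_c · r) = √(4.82 × 0.294) = √1.417 = 1.190 m/s.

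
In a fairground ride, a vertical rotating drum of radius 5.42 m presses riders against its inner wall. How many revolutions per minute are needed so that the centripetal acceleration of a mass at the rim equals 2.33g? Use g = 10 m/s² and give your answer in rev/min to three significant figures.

19.8 rev/min

Require ω²r = 2.33g, so ω = √(2.33 × 10.0/5.42) = 2.073 rad/s.
In rev/min: ω × 60/(2π) = 2.073 × 60/(2π) = 19.80 rev/min.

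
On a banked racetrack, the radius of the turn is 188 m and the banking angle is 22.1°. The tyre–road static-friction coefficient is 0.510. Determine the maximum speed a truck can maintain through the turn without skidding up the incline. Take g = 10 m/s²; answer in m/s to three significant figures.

At the maximum speed, friction acts down the slope at its limiting value f = μN. Radially (horizontal, toward centre): N sinθ + μN cosθ = mv²/r. Vertically: N cosθ − μN sinθ = mg.
Dividing: v² = r g (sinθ + μcosθ)/(cosθ − μsinθ).
sinθ + μcosθ = 0.3762 + 0.510×0.9265 = 0.8488; cosθ − μsinθ = 0.9265 − 0.510×0.3762 = 0.7347.
v² = 188 × 10.0 × 0.8488/0.7347 = 2172 m²/s², so v = 46.60 m/s.

46.6 m/s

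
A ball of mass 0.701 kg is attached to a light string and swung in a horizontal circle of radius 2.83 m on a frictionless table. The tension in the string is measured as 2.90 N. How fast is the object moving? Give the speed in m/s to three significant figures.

3.42 m/s

T = m v²/r ⇒ v = √(T r / m) = √(2.90 × 2.83 / 0.701) = √11.71 = 3.422 m/s.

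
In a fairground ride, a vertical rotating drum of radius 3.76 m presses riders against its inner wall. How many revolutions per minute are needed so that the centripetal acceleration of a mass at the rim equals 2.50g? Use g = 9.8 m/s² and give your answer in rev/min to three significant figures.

Require ω²r = 2.50g, so ω = √(2.50 × 9.8/3.76) = 2.553 rad/s.
In rev/min: ω × 60/(2π) = 2.553 × 60/(2π) = 24.38 rev/min.

24.4 rev/min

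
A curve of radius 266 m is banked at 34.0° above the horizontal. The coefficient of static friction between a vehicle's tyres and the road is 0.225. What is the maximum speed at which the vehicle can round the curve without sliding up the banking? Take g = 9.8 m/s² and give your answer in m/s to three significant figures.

52.6 m/s

At the maximum speed, friction acts down the slope at its limiting value f = μN. Radially (horizontal, toward centre): N sinθ + μN cosθ = mv²/r. Vertically: N cosθ − μN sinθ = mg.
Dividing: v² = r g (sinθ + μcosθ)/(cosθ − μsinθ).
sinθ + μcosθ = 0.5592 + 0.225×0.8290 = 0.7457; cosθ − μsinθ = 0.8290 − 0.225×0.5592 = 0.7032.
v² = 266 × 9.8 × 0.7457/0.7032 = 2764 m²/s², so v = 52.58 m/s.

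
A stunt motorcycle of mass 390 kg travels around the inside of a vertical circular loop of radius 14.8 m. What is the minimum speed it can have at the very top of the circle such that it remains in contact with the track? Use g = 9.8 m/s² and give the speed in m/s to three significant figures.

12.0 m/s

At the highest point the centre is directly below, so both the weight and N act inward: N + mg = mv²/r.
At minimum speed N → 0, so mg = mv_min²/r ⇒ v_min = √(g r) = √(9.8 × 14.8) = 12.04 m/s.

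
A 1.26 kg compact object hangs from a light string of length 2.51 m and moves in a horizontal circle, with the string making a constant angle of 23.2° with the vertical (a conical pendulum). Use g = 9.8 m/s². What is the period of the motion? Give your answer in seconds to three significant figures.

r = L sinθ = 0.9888 m. From T sinθ = mω²r and T cosθ = mg: tanθ = ω²r/g, so ω² = g tanθ / r = g/(L cosθ).
ω = √(g/(L cosθ)) = √(9.8/(2.51 × 0.9191)) = √4.248 = 2.061 rad/s.
Period = 2π/ω = 3.049 s.

3.05 s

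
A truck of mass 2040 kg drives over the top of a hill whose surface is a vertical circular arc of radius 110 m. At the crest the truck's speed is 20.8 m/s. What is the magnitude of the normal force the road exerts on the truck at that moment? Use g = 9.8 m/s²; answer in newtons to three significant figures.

12000 N

At the crest the centripetal acceleration points downward (toward the centre of the arc), so mg − N = mv²/r.
N = m(g − v²/r) = 2040 × (9.8 − (20.8)²/110) = 2040 × (9.8 − 3.933) = 2040 × 5.867 = 11970 N.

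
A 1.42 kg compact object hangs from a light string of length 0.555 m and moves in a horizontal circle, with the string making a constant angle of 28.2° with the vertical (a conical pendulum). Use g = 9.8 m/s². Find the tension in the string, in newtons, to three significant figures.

15.8 N

Vertically the bob has no acceleration, so T cosθ = mg.
T = mg/cosθ = 1.42 × 9.8 / cos 28.2° = 13.92/0.8813 = 15.79 N.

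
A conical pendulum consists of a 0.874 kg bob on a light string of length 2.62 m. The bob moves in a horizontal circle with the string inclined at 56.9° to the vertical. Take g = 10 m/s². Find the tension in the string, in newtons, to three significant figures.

16.0 N

Vertically the bob has no acceleration, so T cosθ = mg.
T = mg/cosθ = 0.874 × 10.0 / cos 56.9° = 8.740/0.5461 = 16.00 N.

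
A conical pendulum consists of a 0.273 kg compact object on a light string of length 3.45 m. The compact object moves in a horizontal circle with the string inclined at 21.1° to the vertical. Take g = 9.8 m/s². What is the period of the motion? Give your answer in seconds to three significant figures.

3.60 s

r = L sinθ = 1.242 m. From T sinθ = mω²r and T cosθ = mg: tanθ = ω²r/g, so ω² = g tanθ / r = g/(L cosθ).
ω = √(g/(L cosθ)) = √(9.8/(3.45 × 0.9330)) = √3.045 = 1.745 rad/s.
Period = 2π/ω = 3.601 s.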